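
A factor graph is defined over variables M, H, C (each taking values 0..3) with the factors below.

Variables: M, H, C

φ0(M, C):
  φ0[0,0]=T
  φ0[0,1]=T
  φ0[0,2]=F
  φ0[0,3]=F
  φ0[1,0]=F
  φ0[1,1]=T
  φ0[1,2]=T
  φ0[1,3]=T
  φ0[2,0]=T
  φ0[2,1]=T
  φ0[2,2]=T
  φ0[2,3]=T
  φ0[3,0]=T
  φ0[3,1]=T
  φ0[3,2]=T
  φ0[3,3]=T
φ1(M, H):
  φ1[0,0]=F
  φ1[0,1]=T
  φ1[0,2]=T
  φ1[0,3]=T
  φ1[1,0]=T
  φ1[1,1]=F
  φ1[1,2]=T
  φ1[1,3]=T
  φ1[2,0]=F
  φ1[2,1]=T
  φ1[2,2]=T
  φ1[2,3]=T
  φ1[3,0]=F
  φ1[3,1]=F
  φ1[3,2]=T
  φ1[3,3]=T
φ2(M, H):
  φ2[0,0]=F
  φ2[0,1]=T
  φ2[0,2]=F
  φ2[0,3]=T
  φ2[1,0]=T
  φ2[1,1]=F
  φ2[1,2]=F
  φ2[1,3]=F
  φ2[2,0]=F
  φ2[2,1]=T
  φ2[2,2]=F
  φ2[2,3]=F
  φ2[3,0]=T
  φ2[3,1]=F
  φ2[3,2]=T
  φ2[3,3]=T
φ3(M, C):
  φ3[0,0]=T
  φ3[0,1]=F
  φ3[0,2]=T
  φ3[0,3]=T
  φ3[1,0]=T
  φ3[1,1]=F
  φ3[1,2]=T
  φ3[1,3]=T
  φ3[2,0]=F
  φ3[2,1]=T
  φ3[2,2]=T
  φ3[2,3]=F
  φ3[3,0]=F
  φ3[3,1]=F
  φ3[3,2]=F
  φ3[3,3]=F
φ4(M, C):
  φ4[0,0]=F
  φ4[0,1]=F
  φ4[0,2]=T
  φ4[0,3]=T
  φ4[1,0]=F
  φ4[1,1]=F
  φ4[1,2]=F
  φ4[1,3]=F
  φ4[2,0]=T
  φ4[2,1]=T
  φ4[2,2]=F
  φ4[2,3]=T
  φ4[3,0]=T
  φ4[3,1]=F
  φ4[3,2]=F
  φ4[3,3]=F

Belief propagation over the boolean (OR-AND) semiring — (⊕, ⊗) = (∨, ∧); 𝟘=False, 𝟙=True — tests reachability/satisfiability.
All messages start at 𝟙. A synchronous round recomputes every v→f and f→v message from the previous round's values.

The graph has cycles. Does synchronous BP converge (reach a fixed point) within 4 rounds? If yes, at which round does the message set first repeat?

NOT CONVERGED within 4 rounds

init: all messages = 𝟙 over 4 values
r1 m[φ0→M] = [T, T, T, T]
r1 m[φ0→C] = [T, T, T, T]
r1 m[φ1→M] = [T, T, T, T]
r1 m[φ1→H] = [T, T, T, T]
r1 m[φ2→M] = [T, T, T, T]
r1 m[φ2→H] = [T, T, T, T]
r1 m[φ3→M] = [T, T, T, F]
r1 m[φ3→C] = [T, T, T, T]
r1 m[φ4→M] = [T, F, T, T]
r1 m[φ4→C] = [T, T, T, T]
r1 m[M→φ0] = [T, T, T, T]
r1 m[M→φ1] = [T, T, T, T]
r1 m[M→φ2] = [T, T, T, T]
r1 m[M→φ3] = [T, T, T, T]
r1 m[M→φ4] = [T, T, T, T]
r1 m[H→φ1] = [T, T, T, T]
r1 m[H→φ2] = [T, T, T, T]
r1 m[C→φ0] = [T, T, T, T]
r1 m[C→φ3] = [T, T, T, T]
r1 m[C→φ4] = [T, T, T, T]
r2 m[φ0→M] = [T, T, T, T]
r2 m[φ0→C] = [T, T, T, T]
r2 m[φ1→M] = [T, T, T, T]
r2 m[φ1→H] = [T, T, T, T]
r2 m[φ2→M] = [T, T, T, T]
r2 m[φ2→H] = [T, T, T, T]
r2 m[φ3→M] = [T, T, T, F]
r2 m[φ3→C] = [T, T, T, T]
r2 m[φ4→M] = [T, F, T, T]
r2 m[φ4→C] = [T, T, T, T]
r2 m[M→φ0] = [T, F, T, F]
r2 m[M→φ1] = [T, F, T, F]
r2 m[M→φ2] = [T, F, T, F]
r2 m[M→φ3] = [T, F, T, T]
r2 m[M→φ4] = [T, T, T, F]
r2 m[H→φ1] = [T, T, T, T]
r2 m[H→φ2] = [T, T, T, T]
r2 m[C→φ0] = [T, T, T, T]
r2 m[C→φ3] = [T, T, T, T]
r2 m[C→φ4] = [T, T, T, T]
r3 m[φ0→M] = [T, T, T, T]
r3 m[φ0→C] = [T, T, T, T]
r3 m[φ1→M] = [T, T, T, T]
r3 m[φ1→H] = [F, T, T, T]
r3 m[φ2→M] = [T, T, T, T]
r3 m[φ2→H] = [F, T, F, T]
r3 m[φ3→M] = [T, T, T, F]
r3 m[φ3→C] = [T, T, T, T]
r3 m[φ4→M] = [T, F, T, T]
r3 m[φ4→C] = [T, T, T, T]
r3 m[M→φ0] = [T, F, T, F]
r3 m[M→φ1] = [T, F, T, F]
r3 m[M→φ2] = [T, F, T, F]
r3 m[M→φ3] = [T, F, T, T]
r3 m[M→φ4] = [T, T, T, F]
r3 m[H→φ1] = [T, T, T, T]
r3 m[H→φ2] = [T, T, T, T]
r3 m[C→φ0] = [T, T, T, T]
r3 m[C→φ3] = [T, T, T, T]
r3 m[C→φ4] = [T, T, T, T]
r4 m[φ0→M] = [T, T, T, T]
r4 m[φ0→C] = [T, T, T, T]
r4 m[φ1→M] = [T, T, T, T]
r4 m[φ1→H] = [F, T, T, T]
r4 m[φ2→M] = [T, T, T, T]
r4 m[φ2→H] = [F, T, F, T]
r4 m[φ3→M] = [T, T, T, F]
r4 m[φ3→C] = [T, T, T, T]
r4 m[φ4→M] = [T, F, T, T]
r4 m[φ4→C] = [T, T, T, T]
r4 m[M→φ0] = [T, F, T, F]
r4 m[M→φ1] = [T, F, T, F]
r4 m[M→φ2] = [T, F, T, F]
r4 m[M→φ3] = [T, F, T, T]
r4 m[M→φ4] = [T, T, T, F]
r4 m[H→φ1] = [F, T, F, T]
r4 m[H→φ2] = [F, T, T, T]
r4 m[C→φ0] = [T, T, T, T]
r4 m[C→φ3] = [T, T, T, T]
r4 m[C→φ4] = [T, T, T, T]
no fixed point within 4 rounds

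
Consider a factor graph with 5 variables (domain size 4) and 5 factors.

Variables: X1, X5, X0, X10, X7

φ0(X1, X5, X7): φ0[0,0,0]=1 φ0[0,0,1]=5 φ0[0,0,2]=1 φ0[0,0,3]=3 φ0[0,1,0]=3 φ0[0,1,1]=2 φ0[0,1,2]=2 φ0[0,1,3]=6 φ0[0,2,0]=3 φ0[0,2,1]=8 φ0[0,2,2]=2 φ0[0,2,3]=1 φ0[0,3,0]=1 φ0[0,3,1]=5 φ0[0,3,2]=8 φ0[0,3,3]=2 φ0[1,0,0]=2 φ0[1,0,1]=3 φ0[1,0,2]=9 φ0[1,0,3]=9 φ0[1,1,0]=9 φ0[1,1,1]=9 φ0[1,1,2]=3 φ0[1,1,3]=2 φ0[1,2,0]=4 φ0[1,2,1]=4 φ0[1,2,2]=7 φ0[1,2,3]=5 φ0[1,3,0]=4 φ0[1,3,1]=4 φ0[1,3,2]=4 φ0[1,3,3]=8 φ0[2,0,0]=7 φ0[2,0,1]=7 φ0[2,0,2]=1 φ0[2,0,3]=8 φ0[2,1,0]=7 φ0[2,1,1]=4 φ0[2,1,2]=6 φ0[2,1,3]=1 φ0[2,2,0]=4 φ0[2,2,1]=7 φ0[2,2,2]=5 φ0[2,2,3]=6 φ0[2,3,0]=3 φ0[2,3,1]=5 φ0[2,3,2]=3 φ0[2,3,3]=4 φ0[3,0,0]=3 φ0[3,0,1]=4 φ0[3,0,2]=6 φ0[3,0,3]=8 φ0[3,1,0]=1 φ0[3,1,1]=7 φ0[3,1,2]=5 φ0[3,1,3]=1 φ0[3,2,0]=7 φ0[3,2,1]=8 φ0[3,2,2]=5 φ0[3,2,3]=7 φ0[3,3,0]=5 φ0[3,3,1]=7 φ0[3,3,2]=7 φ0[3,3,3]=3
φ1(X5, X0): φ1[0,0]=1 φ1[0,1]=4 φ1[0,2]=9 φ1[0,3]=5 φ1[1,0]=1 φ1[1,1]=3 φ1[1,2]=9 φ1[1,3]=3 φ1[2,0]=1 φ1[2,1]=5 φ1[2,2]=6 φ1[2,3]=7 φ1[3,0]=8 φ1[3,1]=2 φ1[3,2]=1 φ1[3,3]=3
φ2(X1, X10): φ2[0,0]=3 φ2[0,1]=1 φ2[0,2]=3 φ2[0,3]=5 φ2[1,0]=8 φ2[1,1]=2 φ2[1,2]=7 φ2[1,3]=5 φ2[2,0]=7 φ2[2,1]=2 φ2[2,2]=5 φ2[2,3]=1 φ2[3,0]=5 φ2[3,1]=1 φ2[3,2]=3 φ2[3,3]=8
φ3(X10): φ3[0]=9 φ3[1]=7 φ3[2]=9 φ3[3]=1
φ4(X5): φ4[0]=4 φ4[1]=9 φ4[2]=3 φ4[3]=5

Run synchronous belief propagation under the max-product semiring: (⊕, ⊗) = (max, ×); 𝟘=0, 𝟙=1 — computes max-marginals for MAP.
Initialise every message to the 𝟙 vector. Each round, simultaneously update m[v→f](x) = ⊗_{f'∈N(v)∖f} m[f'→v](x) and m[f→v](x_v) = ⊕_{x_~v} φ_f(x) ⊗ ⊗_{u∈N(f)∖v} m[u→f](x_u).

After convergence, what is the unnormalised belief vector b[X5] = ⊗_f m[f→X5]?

b[X5] = [23328, 52488, 10584, 23040]

init: all messages = 𝟙 over 4 values
r1 m[φ0→X1] = [8, 9, 8, 8]
r1 m[φ0→X5] = [9, 9, 8, 8]
r1 m[φ0→X7] = [9, 9, 9, 9]
r1 m[φ1→X5] = [9, 9, 7, 8]
r1 m[φ1→X0] = [8, 5, 9, 7]
r1 m[φ2→X1] = [5, 8, 7, 8]
r1 m[φ2→X10] = [8, 2, 7, 8]
r1 m[φ3→X10] = [9, 7, 9, 1]
r1 m[φ4→X5] = [4, 9, 3, 5]
r1 m[X1→φ0] = [1, 1, 1, 1]
r1 m[X1→φ2] = [1, 1, 1, 1]
r1 m[X5→φ0] = [1, 1, 1, 1]
r1 m[X5→φ1] = [1, 1, 1, 1]
r1 m[X5→φ4] = [1, 1, 1, 1]
r1 m[X0→φ1] = [1, 1, 1, 1]
r1 m[X10→φ2] = [1, 1, 1, 1]
r1 m[X10→φ3] = [1, 1, 1, 1]
r1 m[X7→φ0] = [1, 1, 1, 1]
r2 m[φ0→X1] = [8, 9, 8, 8]
r2 m[φ0→X5] = [9, 9, 8, 8]
r2 m[φ0→X7] = [9, 9, 9, 9]
r2 m[φ1→X5] = [9, 9, 7, 8]
r2 m[φ1→X0] = [8, 5, 9, 7]
r2 m[φ2→X1] = [5, 8, 7, 8]
r2 m[φ2→X10] = [8, 2, 7, 8]
r2 m[φ3→X10] = [9, 7, 9, 1]
r2 m[φ4→X5] = [4, 9, 3, 5]
r2 m[X1→φ0] = [5, 8, 7, 8]
r2 m[X1→φ2] = [8, 9, 8, 8]
r2 m[X5→φ0] = [36, 81, 21, 40]
r2 m[X5→φ1] = [36, 81, 24, 40]
r2 m[X5→φ4] = [81, 81, 56, 64]
r2 m[X0→φ1] = [1, 1, 1, 1]
r2 m[X10→φ2] = [9, 7, 9, 1]
r2 m[X10→φ3] = [8, 2, 7, 8]
r2 m[X7→φ0] = [1, 1, 1, 1]
r3 m[φ0→X1] = [486, 729, 567, 567]
r3 m[φ0→X5] = [72, 72, 64, 64]
r3 m[φ0→X7] = [5832, 5832, 3402, 2592]
r3 m[φ1→X5] = [9, 9, 7, 8]
r3 m[φ1→X0] = [320, 243, 729, 243]
r3 m[φ2→X1] = [27, 72, 63, 45]
r3 m[φ2→X10] = [72, 18, 63, 64]
r3 m[φ3→X10] = [9, 7, 9, 1]
r3 m[φ4→X5] = [4, 9, 3, 5]
r3 m[X1→φ0] = [5, 8, 7, 8]
r3 m[X1→φ2] = [8, 9, 8, 8]
r3 m[X5→φ0] = [36, 81, 21, 40]
r3 m[X5→φ1] = [36, 81, 24, 40]
r3 m[X5→φ4] = [81, 81, 56, 64]
r3 m[X0→φ1] = [1, 1, 1, 1]
r3 m[X10→φ2] = [9, 7, 9, 1]
r3 m[X10→φ3] = [8, 2, 7, 8]
r3 m[X7→φ0] = [1, 1, 1, 1]
r4 m[φ0→X1] = [486, 729, 567, 567]
r4 m[φ0→X5] = [72, 72, 64, 64]
r4 m[φ0→X7] = [5832, 5832, 3402, 2592]
r4 m[φ1→X5] = [9, 9, 7, 8]
r4 m[φ1→X0] = [320, 243, 729, 243]
r4 m[φ2→X1] = [27, 72, 63, 45]
r4 m[φ2→X10] = [72, 18, 63, 64]
r4 m[φ3→X10] = [9, 7, 9, 1]
r4 m[φ4→X5] = [4, 9, 3, 5]
r4 m[X1→φ0] = [27, 72, 63, 45]
r4 m[X1→φ2] = [486, 729, 567, 567]
r4 m[X5→φ0] = [36, 81, 21, 40]
r4 m[X5→φ1] = [288, 648, 192, 320]
r4 m[X5→φ4] = [648, 648, 448, 512]
r4 m[X0→φ1] = [1, 1, 1, 1]
r4 m[X10→φ2] = [9, 7, 9, 1]
r4 m[X10→φ3] = [72, 18, 63, 64]
r4 m[X7→φ0] = [1, 1, 1, 1]
r5 m[φ0→X1] = [486, 729, 567, 567]
r5 m[φ0→X5] = [648, 648, 504, 576]
r5 m[φ0→X7] = [52488, 52488, 30618, 23328]
r5 m[φ1→X5] = [9, 9, 7, 8]
r5 m[φ1→X0] = [2560, 1944, 5832, 1944]
r5 m[φ2→X1] = [27, 72, 63, 45]
r5 m[φ2→X10] = [5832, 1458, 5103, 4536]
r5 m[φ3→X10] = [9, 7, 9, 1]
r5 m[φ4→X5] = [4, 9, 3, 5]
r5 m[X1→φ0] = [27, 72, 63, 45]
r5 m[X1→φ2] = [486, 729, 567, 567]
r5 m[X5→φ0] = [36, 81, 21, 40]
r5 m[X5→φ1] = [288, 648, 192, 320]
r5 m[X5→φ4] = [648, 648, 448, 512]
r5 m[X0→φ1] = [1, 1, 1, 1]
r5 m[X10→φ2] = [9, 7, 9, 1]
r5 m[X10→φ3] = [72, 18, 63, 64]
r5 m[X7→φ0] = [1, 1, 1, 1]
r6 m[φ0→X1] = [486, 729, 567, 567]
r6 m[φ0→X5] = [648, 648, 504, 576]
r6 m[φ0→X7] = [52488, 52488, 30618, 23328]
r6 m[φ1→X5] = [9, 9, 7, 8]
r6 m[φ1→X0] = [2560, 1944, 5832, 1944]
r6 m[φ2→X1] = [27, 72, 63, 45]
r6 m[φ2→X10] = [5832, 1458, 5103, 4536]
r6 m[φ3→X10] = [9, 7, 9, 1]
r6 m[φ4→X5] = [4, 9, 3, 5]
r6 m[X1→φ0] = [27, 72, 63, 45]
r6 m[X1→φ2] = [486, 729, 567, 567]
r6 m[X5→φ0] = [36, 81, 21, 40]
r6 m[X5→φ1] = [2592, 5832, 1512, 2880]
r6 m[X5→φ4] = [5832, 5832, 3528, 4608]
r6 m[X0→φ1] = [1, 1, 1, 1]
r6 m[X10→φ2] = [9, 7, 9, 1]
r6 m[X10→φ3] = [5832, 1458, 5103, 4536]
r6 m[X7→φ0] = [1, 1, 1, 1]
r7 m[φ0→X1] = [486, 729, 567, 567]
r7 m[φ0→X5] = [648, 648, 504, 576]
r7 m[φ0→X7] = [52488, 52488, 30618, 23328]
r7 m[φ1→X5] = [9, 9, 7, 8]
r7 m[φ1→X0] = [23040, 17496, 52488, 17496]
r7 m[φ2→X1] = [27, 72, 63, 45]
r7 m[φ2→X10] = [5832, 1458, 5103, 4536]
r7 m[φ3→X10] = [9, 7, 9, 1]
r7 m[φ4→X5] = [4, 9, 3, 5]
r7 m[X1→φ0] = [27, 72, 63, 45]
r7 m[X1→φ2] = [486, 729, 567, 567]
r7 m[X5→φ0] = [36, 81, 21, 40]
r7 m[X5→φ1] = [2592, 5832, 1512, 2880]
r7 m[X5→φ4] = [5832, 5832, 3528, 4608]
r7 m[X0→φ1] = [1, 1, 1, 1]
r7 m[X10→φ2] = [9, 7, 9, 1]
r7 m[X10→φ3] = [5832, 1458, 5103, 4536]
r7 m[X7→φ0] = [1, 1, 1, 1]
r8 m[φ0→X1] = [486, 729, 567, 567]
r8 m[φ0→X5] = [648, 648, 504, 576]
r8 m[φ0→X7] = [52488, 52488, 30618, 23328]
r8 m[φ1→X5] = [9, 9, 7, 8]
r8 m[φ1→X0] = [23040, 17496, 52488, 17496]
r8 m[φ2→X1] = [27, 72, 63, 45]
r8 m[φ2→X10] = [5832, 1458, 5103, 4536]
r8 m[φ3→X10] = [9, 7, 9, 1]
r8 m[φ4→X5] = [4, 9, 3, 5]
r8 m[X1→φ0] = [27, 72, 63, 45]
r8 m[X1→φ2] = [486, 729, 567, 567]
r8 m[X5→φ0] = [36, 81, 21, 40]
r8 m[X5→φ1] = [2592, 5832, 1512, 2880]
r8 m[X5→φ4] = [5832, 5832, 3528, 4608]
r8 m[X0→φ1] = [1, 1, 1, 1]
r8 m[X10→φ2] = [9, 7, 9, 1]
r8 m[X10→φ3] = [5832, 1458, 5103, 4536]
r8 m[X7→φ0] = [1, 1, 1, 1]
fixed point reached at round 8
b[X5] = ⊗ incoming = [23328, 52488, 10584, 23040]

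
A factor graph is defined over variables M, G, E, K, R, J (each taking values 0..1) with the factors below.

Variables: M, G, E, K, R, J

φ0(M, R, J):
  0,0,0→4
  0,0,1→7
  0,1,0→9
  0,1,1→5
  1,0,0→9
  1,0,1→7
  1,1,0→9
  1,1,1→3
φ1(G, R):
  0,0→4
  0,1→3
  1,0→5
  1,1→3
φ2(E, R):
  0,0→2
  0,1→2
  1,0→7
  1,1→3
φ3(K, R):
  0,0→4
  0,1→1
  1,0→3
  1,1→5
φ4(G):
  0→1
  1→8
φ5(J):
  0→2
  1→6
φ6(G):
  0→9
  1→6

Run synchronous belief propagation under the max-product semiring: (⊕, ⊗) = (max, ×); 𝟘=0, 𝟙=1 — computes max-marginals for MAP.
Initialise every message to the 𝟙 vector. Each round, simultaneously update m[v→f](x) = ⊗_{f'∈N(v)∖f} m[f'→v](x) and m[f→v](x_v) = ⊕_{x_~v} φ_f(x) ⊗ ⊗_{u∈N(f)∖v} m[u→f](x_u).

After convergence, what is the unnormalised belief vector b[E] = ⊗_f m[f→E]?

b[E] = [80640, 282240]

init: all messages = 𝟙 over 2 values
r1 m[φ0→M] = [9, 9]
r1 m[φ0→R] = [9, 9]
r1 m[φ0→J] = [9, 7]
r1 m[φ1→G] = [4, 5]
r1 m[φ1→R] = [5, 3]
r1 m[φ2→E] = [2, 7]
r1 m[φ2→R] = [7, 3]
r1 m[φ3→K] = [4, 5]
r1 m[φ3→R] = [4, 5]
r1 m[φ4→G] = [1, 8]
r1 m[φ5→J] = [2, 6]
r1 m[φ6→G] = [9, 6]
r1 m[M→φ0] = [1, 1]
r1 m[G→φ1] = [1, 1]
r1 m[G→φ4] = [1, 1]
r1 m[G→φ6] = [1, 1]
r1 m[E→φ2] = [1, 1]
r1 m[K→φ3] = [1, 1]
r1 m[R→φ0] = [1, 1]
r1 m[R→φ1] = [1, 1]
r1 m[R→φ2] = [1, 1]
r1 m[R→φ3] = [1, 1]
r1 m[J→φ0] = [1, 1]
r1 m[J→φ5] = [1, 1]
r2 m[φ0→M] = [9, 9]
r2 m[φ0→R] = [9, 9]
r2 m[φ0→J] = [9, 7]
r2 m[φ1→G] = [4, 5]
r2 m[φ1→R] = [5, 3]
r2 m[φ2→E] = [2, 7]
r2 m[φ2→R] = [7, 3]
r2 m[φ3→K] = [4, 5]
r2 m[φ3→R] = [4, 5]
r2 m[φ4→G] = [1, 8]
r2 m[φ5→J] = [2, 6]
r2 m[φ6→G] = [9, 6]
r2 m[M→φ0] = [1, 1]
r2 m[G→φ1] = [9, 48]
r2 m[G→φ4] = [36, 30]
r2 m[G→φ6] = [4, 40]
r2 m[E→φ2] = [1, 1]
r2 m[K→φ3] = [1, 1]
r2 m[R→φ0] = [140, 45]
r2 m[R→φ1] = [252, 135]
r2 m[R→φ2] = [180, 135]
r2 m[R→φ3] = [315, 81]
r2 m[J→φ0] = [2, 6]
r2 m[J→φ5] = [9, 7]
r3 m[φ0→M] = [5880, 5880]
r3 m[φ0→R] = [42, 30]
r3 m[φ0→J] = [1260, 980]
r3 m[φ1→G] = [1008, 1260]
r3 m[φ1→R] = [240, 144]
r3 m[φ2→E] = [360, 1260]
r3 m[φ2→R] = [7, 3]
r3 m[φ3→K] = [1260, 945]
r3 m[φ3→R] = [4, 5]
r3 m[φ4→G] = [1, 8]
r3 m[φ5→J] = [2, 6]
r3 m[φ6→G] = [9, 6]
r3 m[M→φ0] = [1, 1]
r3 m[G→φ1] = [9, 48]
r3 m[G→φ4] = [36, 30]
r3 m[G→φ6] = [4, 40]
r3 m[E→φ2] = [1, 1]
r3 m[K→φ3] = [1, 1]
r3 m[R→φ0] = [140, 45]
r3 m[R→φ1] = [252, 135]
r3 m[R→φ2] = [180, 135]
r3 m[R→φ3] = [315, 81]
r3 m[J→φ0] = [2, 6]
r3 m[J→φ5] = [9, 7]
r4 m[φ0→M] = [5880, 5880]
r4 m[φ0→R] = [42, 30]
r4 m[φ0→J] = [1260, 980]
r4 m[φ1→G] = [1008, 1260]
r4 m[φ1→R] = [240, 144]
r4 m[φ2→E] = [360, 1260]
r4 m[φ2→R] = [7, 3]
r4 m[φ3→K] = [1260, 945]
r4 m[φ3→R] = [4, 5]
r4 m[φ4→G] = [1, 8]
r4 m[φ5→J] = [2, 6]
r4 m[φ6→G] = [9, 6]
r4 m[M→φ0] = [1, 1]
r4 m[G→φ1] = [9, 48]
r4 m[G→φ4] = [9072, 7560]
r4 m[G→φ6] = [1008, 10080]
r4 m[E→φ2] = [1, 1]
r4 m[K→φ3] = [1, 1]
r4 m[R→φ0] = [6720, 2160]
r4 m[R→φ1] = [1176, 450]
r4 m[R→φ2] = [40320, 21600]
r4 m[R→φ3] = [70560, 12960]
r4 m[J→φ0] = [2, 6]
r4 m[J→φ5] = [1260, 980]
r5 m[φ0→M] = [282240, 282240]
r5 m[φ0→R] = [42, 30]
r5 m[φ0→J] = [60480, 47040]
r5 m[φ1→G] = [4704, 5880]
r5 m[φ1→R] = [240, 144]
r5 m[φ2→E] = [80640, 282240]
r5 m[φ2→R] = [7, 3]
r5 m[φ3→K] = [282240, 211680]
r5 m[φ3→R] = [4, 5]
r5 m[φ4→G] = [1, 8]
r5 m[φ5→J] = [2, 6]
r5 m[φ6→G] = [9, 6]
r5 m[M→φ0] = [1, 1]
r5 m[G→φ1] = [9, 48]
r5 m[G→φ4] = [9072, 7560]
r5 m[G→φ6] = [1008, 10080]
r5 m[E→φ2] = [1, 1]
r5 m[K→φ3] = [1, 1]
r5 m[R→φ0] = [6720, 2160]
r5 m[R→φ1] = [1176, 450]
r5 m[R→φ2] = [40320, 21600]
r5 m[R→φ3] = [70560, 12960]
r5 m[J→φ0] = [2, 6]
r5 m[J→φ5] = [1260, 980]
r6 m[φ0→M] = [282240, 282240]
r6 m[φ0→R] = [42, 30]
r6 m[φ0→J] = [60480, 47040]
r6 m[φ1→G] = [4704, 5880]
r6 m[φ1→R] = [240, 144]
r6 m[φ2→E] = [80640, 282240]
r6 m[φ2→R] = [7, 3]
r6 m[φ3→K] = [282240, 211680]
r6 m[φ3→R] = [4, 5]
r6 m[φ4→G] = [1, 8]
r6 m[φ5→J] = [2, 6]
r6 m[φ6→G] = [9, 6]
r6 m[M→φ0] = [1, 1]
r6 m[G→φ1] = [9, 48]
r6 m[G→φ4] = [42336, 35280]
r6 m[G→φ6] = [4704, 47040]
r6 m[E→φ2] = [1, 1]
r6 m[K→φ3] = [1, 1]
r6 m[R→φ0] = [6720, 2160]
r6 m[R→φ1] = [1176, 450]
r6 m[R→φ2] = [40320, 21600]
r6 m[R→φ3] = [70560, 12960]
r6 m[J→φ0] = [2, 6]
r6 m[J→φ5] = [60480, 47040]
r7 m[φ0→M] = [282240, 282240]
r7 m[φ0→R] = [42, 30]
r7 m[φ0→J] = [60480, 47040]
r7 m[φ1→G] = [4704, 5880]
r7 m[φ1→R] = [240, 144]
r7 m[φ2→E] = [80640, 282240]
r7 m[φ2→R] = [7, 3]
r7 m[φ3→K] = [282240, 211680]
r7 m[φ3→R] = [4, 5]
r7 m[φ4→G] = [1, 8]
r7 m[φ5→J] = [2, 6]
r7 m[φ6→G] = [9, 6]
r7 m[M→φ0] = [1, 1]
r7 m[G→φ1] = [9, 48]
r7 m[G→φ4] = [42336, 35280]
r7 m[G→φ6] = [4704, 47040]
r7 m[E→φ2] = [1, 1]
r7 m[K→φ3] = [1, 1]
r7 m[R→φ0] = [6720, 2160]
r7 m[R→φ1] = [1176, 450]
r7 m[R→φ2] = [40320, 21600]
r7 m[R→φ3] = [70560, 12960]
r7 m[J→φ0] = [2, 6]
r7 m[J→φ5] = [60480, 47040]
fixed point reached at round 7
b[E] = ⊗ incoming = [80640, 282240]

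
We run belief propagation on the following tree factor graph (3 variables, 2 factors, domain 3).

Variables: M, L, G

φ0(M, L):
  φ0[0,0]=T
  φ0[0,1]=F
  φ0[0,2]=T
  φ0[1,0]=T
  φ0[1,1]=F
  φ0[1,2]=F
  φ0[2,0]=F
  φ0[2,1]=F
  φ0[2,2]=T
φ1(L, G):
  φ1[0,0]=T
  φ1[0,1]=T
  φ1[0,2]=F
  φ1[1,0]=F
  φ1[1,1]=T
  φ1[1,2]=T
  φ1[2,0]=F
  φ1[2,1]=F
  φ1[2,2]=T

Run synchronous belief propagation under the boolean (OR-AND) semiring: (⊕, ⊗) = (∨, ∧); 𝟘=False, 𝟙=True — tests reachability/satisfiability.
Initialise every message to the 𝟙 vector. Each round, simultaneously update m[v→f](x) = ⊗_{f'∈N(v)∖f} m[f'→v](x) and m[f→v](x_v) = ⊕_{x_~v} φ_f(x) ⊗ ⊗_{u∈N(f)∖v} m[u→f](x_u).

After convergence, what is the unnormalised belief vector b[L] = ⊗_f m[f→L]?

b[L] = [T, F, T]

init: all messages = 𝟙 over 3 values
r1 m[φ0→M] = [T, T, T]
r1 m[φ0→L] = [T, F, T]
r1 m[φ1→L] = [T, T, T]
r1 m[φ1→G] = [T, T, T]
r1 m[M→φ0] = [T, T, T]
r1 m[L→φ0] = [T, T, T]
r1 m[L→φ1] = [T, T, T]
r1 m[G→φ1] = [T, T, T]
r2 m[φ0→M] = [T, T, T]
r2 m[φ0→L] = [T, F, T]
r2 m[φ1→L] = [T, T, T]
r2 m[φ1→G] = [T, T, T]
r2 m[M→φ0] = [T, T, T]
r2 m[L→φ0] = [T, T, T]
r2 m[L→φ1] = [T, F, T]
r2 m[G→φ1] = [T, T, T]
r3 m[φ0→M] = [T, T, T]
r3 m[φ0→L] = [T, F, T]
r3 m[φ1→L] = [T, T, T]
r3 m[φ1→G] = [T, T, T]
r3 m[M→φ0] = [T, T, T]
r3 m[L→φ0] = [T, T, T]
r3 m[L→φ1] = [T, F, T]
r3 m[G→φ1] = [T, T, T]
fixed point reached at round 3
b[L] = ⊗ incoming = [T, F, T]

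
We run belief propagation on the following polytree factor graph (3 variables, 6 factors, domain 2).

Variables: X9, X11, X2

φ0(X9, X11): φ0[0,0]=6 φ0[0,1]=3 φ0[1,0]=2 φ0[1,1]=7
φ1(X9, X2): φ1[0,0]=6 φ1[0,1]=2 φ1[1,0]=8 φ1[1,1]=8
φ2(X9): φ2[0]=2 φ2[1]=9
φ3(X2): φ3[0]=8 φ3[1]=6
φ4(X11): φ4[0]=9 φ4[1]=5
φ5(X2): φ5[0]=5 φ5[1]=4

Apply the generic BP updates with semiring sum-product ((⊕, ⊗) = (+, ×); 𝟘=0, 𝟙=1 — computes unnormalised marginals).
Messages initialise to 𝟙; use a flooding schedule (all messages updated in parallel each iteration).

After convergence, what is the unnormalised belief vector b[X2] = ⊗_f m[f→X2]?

init: all messages = 𝟙 over 2 values
r1 m[φ0→X9] = [9, 9]
r1 m[φ0→X11] = [8, 10]
r1 m[φ1→X9] = [8, 16]
r1 m[φ1→X2] = [14, 10]
r1 m[φ2→X9] = [2, 9]
r1 m[φ3→X2] = [8, 6]
r1 m[φ4→X11] = [9, 5]
r1 m[φ5→X2] = [5, 4]
r1 m[X9→φ0] = [1, 1]
r1 m[X9→φ1] = [1, 1]
r1 m[X9→φ2] = [1, 1]
r1 m[X11→φ0] = [1, 1]
r1 m[X11→φ4] = [1, 1]
r1 m[X2→φ1] = [1, 1]
r1 m[X2→φ3] = [1, 1]
r1 m[X2→φ5] = [1, 1]
r2 m[φ0→X9] = [9, 9]
r2 m[φ0→X11] = [8, 10]
r2 m[φ1→X9] = [8, 16]
r2 m[φ1→X2] = [14, 10]
r2 m[φ2→X9] = [2, 9]
r2 m[φ3→X2] = [8, 6]
r2 m[φ4→X11] = [9, 5]
r2 m[φ5→X2] = [5, 4]
r2 m[X9→φ0] = [16, 144]
r2 m[X9→φ1] = [18, 81]
r2 m[X9→φ2] = [72, 144]
r2 m[X11→φ0] = [9, 5]
r2 m[X11→φ4] = [8, 10]
r2 m[X2→φ1] = [40, 24]
r2 m[X2→φ3] = [70, 40]
r2 m[X2→φ5] = [112, 60]
r3 m[φ0→X9] = [69, 53]
r3 m[φ0→X11] = [384, 1056]
r3 m[φ1→X9] = [288, 512]
r3 m[φ1→X2] = [756, 684]
r3 m[φ2→X9] = [2, 9]
r3 m[φ3→X2] = [8, 6]
r3 m[φ4→X11] = [9, 5]
r3 m[φ5→X2] = [5, 4]
r3 m[X9→φ0] = [16, 144]
r3 m[X9→φ1] = [18, 81]
r3 m[X9→φ2] = [72, 144]
r3 m[X11→φ0] = [9, 5]
r3 m[X11→φ4] = [8, 10]
r3 m[X2→φ1] = [40, 24]
r3 m[X2→φ3] = [70, 40]
r3 m[X2→φ5] = [112, 60]
r4 m[φ0→X9] = [69, 53]
r4 m[φ0→X11] = [384, 1056]
r4 m[φ1→X9] = [288, 512]
r4 m[φ1→X2] = [756, 684]
r4 m[φ2→X9] = [2, 9]
r4 m[φ3→X2] = [8, 6]
r4 m[φ4→X11] = [9, 5]
r4 m[φ5→X2] = [5, 4]
r4 m[X9→φ0] = [576, 4608]
r4 m[X9→φ1] = [138, 477]
r4 m[X9→φ2] = [19872, 27136]
r4 m[X11→φ0] = [9, 5]
r4 m[X11→φ4] = [384, 1056]
r4 m[X2→φ1] = [40, 24]
r4 m[X2→φ3] = [3780, 2736]
r4 m[X2→φ5] = [6048, 4104]
r5 m[φ0→X9] = [69, 53]
r5 m[φ0→X11] = [12672, 33984]
r5 m[φ1→X9] = [288, 512]
r5 m[φ1→X2] = [4644, 4092]
r5 m[φ2→X9] = [2, 9]
r5 m[φ3→X2] = [8, 6]
r5 m[φ4→X11] = [9, 5]
r5 m[φ5→X2] = [5, 4]
r5 m[X9→φ0] = [576, 4608]
r5 m[X9→φ1] = [138, 477]
r5 m[X9→φ2] = [19872, 27136]
r5 m[X11→φ0] = [9, 5]
r5 m[X11→φ4] = [384, 1056]
r5 m[X2→φ1] = [40, 24]
r5 m[X2→φ3] = [3780, 2736]
r5 m[X2→φ5] = [6048, 4104]
r6 m[φ0→X9] = [69, 53]
r6 m[φ0→X11] = [12672, 33984]
r6 m[φ1→X9] = [288, 512]
r6 m[φ1→X2] = [4644, 4092]
r6 m[φ2→X9] = [2, 9]
r6 m[φ3→X2] = [8, 6]
r6 m[φ4→X11] = [9, 5]
r6 m[φ5→X2] = [5, 4]
r6 m[X9→φ0] = [576, 4608]
r6 m[X9→φ1] = [138, 477]
r6 m[X9→φ2] = [19872, 27136]
r6 m[X11→φ0] = [9, 5]
r6 m[X11→φ4] = [12672, 33984]
r6 m[X2→φ1] = [40, 24]
r6 m[X2→φ3] = [23220, 16368]
r6 m[X2→φ5] = [37152, 24552]
r7 m[φ0→X9] = [69, 53]
r7 m[φ0→X11] = [12672, 33984]
r7 m[φ1→X9] = [288, 512]
r7 m[φ1→X2] = [4644, 4092]
r7 m[φ2→X9] = [2, 9]
r7 m[φ3→X2] = [8, 6]
r7 m[φ4→X11] = [9, 5]
r7 m[φ5→X2] = [5, 4]
r7 m[X9→φ0] = [576, 4608]
r7 m[X9→φ1] = [138, 477]
r7 m[X9→φ2] = [19872, 27136]
r7 m[X11→φ0] = [9, 5]
r7 m[X11→φ4] = [12672, 33984]
r7 m[X2→φ1] = [40, 24]
r7 m[X2→φ3] = [23220, 16368]
r7 m[X2→φ5] = [37152, 24552]
fixed point reached at round 7
b[X2] = ⊗ incoming = [185760, 98208]

b[X2] = [185760, 98208]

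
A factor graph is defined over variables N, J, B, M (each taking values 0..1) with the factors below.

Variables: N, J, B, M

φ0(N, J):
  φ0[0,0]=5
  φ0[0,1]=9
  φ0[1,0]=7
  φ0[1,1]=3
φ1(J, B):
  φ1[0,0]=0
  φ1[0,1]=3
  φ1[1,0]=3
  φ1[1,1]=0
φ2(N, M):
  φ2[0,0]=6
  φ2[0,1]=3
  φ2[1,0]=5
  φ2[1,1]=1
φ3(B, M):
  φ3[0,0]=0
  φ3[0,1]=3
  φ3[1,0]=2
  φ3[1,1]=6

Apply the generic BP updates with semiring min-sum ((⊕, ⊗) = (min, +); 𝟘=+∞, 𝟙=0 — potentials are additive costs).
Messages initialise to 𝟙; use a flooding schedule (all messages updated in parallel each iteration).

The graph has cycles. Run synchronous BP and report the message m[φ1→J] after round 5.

init: all messages = 𝟙 over 2 values
r1 m[φ0→N] = [5, 3]
r1 m[φ0→J] = [5, 3]
r1 m[φ1→J] = [0, 0]
r1 m[φ1→B] = [0, 0]
r1 m[φ2→N] = [3, 1]
r1 m[φ2→M] = [5, 1]
r1 m[φ3→B] = [0, 2]
r1 m[φ3→M] = [0, 3]
r1 m[N→φ0] = [0, 0]
r1 m[N→φ2] = [0, 0]
r1 m[J→φ0] = [0, 0]
r1 m[J→φ1] = [0, 0]
r1 m[B→φ1] = [0, 0]
r1 m[B→φ3] = [0, 0]
r1 m[M→φ2] = [0, 0]
r1 m[M→φ3] = [0, 0]
r2 m[φ0→N] = [5, 3]
r2 m[φ0→J] = [5, 3]
r2 m[φ1→J] = [0, 0]
r2 m[φ1→B] = [0, 0]
r2 m[φ2→N] = [3, 1]
r2 m[φ2→M] = [5, 1]
r2 m[φ3→B] = [0, 2]
r2 m[φ3→M] = [0, 3]
r2 m[N→φ0] = [3, 1]
r2 m[N→φ2] = [5, 3]
r2 m[J→φ0] = [0, 0]
r2 m[J→φ1] = [5, 3]
r2 m[B→φ1] = [0, 2]
r2 m[B→φ3] = [0, 0]
r2 m[M→φ2] = [0, 3]
r2 m[M→φ3] = [5, 1]
r3 m[φ0→N] = [5, 3]
r3 m[φ0→J] = [8, 4]
r3 m[φ1→J] = [0, 2]
r3 m[φ1→B] = [5, 3]
r3 m[φ2→N] = [6, 4]
r3 m[φ2→M] = [8, 4]
r3 m[φ3→B] = [4, 7]
r3 m[φ3→M] = [0, 3]
r3 m[N→φ0] = [3, 1]
r3 m[N→φ2] = [5, 3]
r3 m[J→φ0] = [0, 0]
r3 m[J→φ1] = [5, 3]
r3 m[B→φ1] = [0, 2]
r3 m[B→φ3] = [0, 0]
r3 m[M→φ2] = [0, 3]
r3 m[M→φ3] = [5, 1]
r4 m[φ0→N] = [5, 3]
r4 m[φ0→J] = [8, 4]
r4 m[φ1→J] = [0, 2]
r4 m[φ1→B] = [5, 3]
r4 m[φ2→N] = [6, 4]
r4 m[φ2→M] = [8, 4]
r4 m[φ3→B] = [4, 7]
r4 m[φ3→M] = [0, 3]
r4 m[N→φ0] = [6, 4]
r4 m[N→φ2] = [5, 3]
r4 m[J→φ0] = [0, 2]
r4 m[J→φ1] = [8, 4]
r4 m[B→φ1] = [4, 7]
r4 m[B→φ3] = [5, 3]
r4 m[M→φ2] = [0, 3]
r4 m[M→φ3] = [8, 4]
r5 m[φ0→N] = [5, 5]
r5 m[φ0→J] = [11, 7]
r5 m[φ1→J] = [4, 7]
r5 m[φ1→B] = [7, 4]
r5 m[φ2→N] = [6, 4]
r5 m[φ2→M] = [8, 4]
r5 m[φ3→B] = [7, 10]
r5 m[φ3→M] = [5, 8]
r5 m[N→φ0] = [6, 4]
r5 m[N→φ2] = [5, 3]
r5 m[J→φ0] = [0, 2]
r5 m[J→φ1] = [8, 4]
r5 m[B→φ1] = [4, 7]
r5 m[B→φ3] = [5, 3]
r5 m[M→φ2] = [0, 3]
r5 m[M→φ3] = [8, 4]

message @ round 5 = [4, 7]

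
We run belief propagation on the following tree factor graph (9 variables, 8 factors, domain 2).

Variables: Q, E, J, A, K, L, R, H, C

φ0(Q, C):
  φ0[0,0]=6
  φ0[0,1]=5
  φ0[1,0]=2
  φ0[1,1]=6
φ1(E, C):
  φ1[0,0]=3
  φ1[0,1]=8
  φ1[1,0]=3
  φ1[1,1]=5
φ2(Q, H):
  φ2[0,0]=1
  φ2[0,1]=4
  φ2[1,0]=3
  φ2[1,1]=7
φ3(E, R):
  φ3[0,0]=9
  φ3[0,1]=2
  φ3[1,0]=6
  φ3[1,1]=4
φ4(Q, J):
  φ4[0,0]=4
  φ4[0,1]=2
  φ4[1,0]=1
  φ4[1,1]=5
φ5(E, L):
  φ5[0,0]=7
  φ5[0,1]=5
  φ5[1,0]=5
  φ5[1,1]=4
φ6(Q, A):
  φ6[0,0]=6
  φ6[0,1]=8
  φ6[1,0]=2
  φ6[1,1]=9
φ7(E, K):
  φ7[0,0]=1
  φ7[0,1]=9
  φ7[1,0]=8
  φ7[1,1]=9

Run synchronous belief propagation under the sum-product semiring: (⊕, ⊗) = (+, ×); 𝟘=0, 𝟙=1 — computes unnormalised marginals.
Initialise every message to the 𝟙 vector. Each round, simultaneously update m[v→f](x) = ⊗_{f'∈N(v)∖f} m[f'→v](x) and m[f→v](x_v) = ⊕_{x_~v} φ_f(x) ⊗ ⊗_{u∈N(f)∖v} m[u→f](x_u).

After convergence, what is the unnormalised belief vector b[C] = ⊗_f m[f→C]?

b[C] = [32832000, 110352600]

init: all messages = 𝟙 over 2 values
r1 m[φ0→Q] = [11, 8]
r1 m[φ0→C] = [8, 11]
r1 m[φ1→E] = [11, 8]
r1 m[φ1→C] = [6, 13]
r1 m[φ2→Q] = [5, 10]
r1 m[φ2→H] = [4, 11]
r1 m[φ3→E] = [11, 10]
r1 m[φ3→R] = [15, 6]
r1 m[φ4→Q] = [6, 6]
r1 m[φ4→J] = [5, 7]
r1 m[φ5→E] = [12, 9]
r1 m[φ5→L] = [12, 9]
r1 m[φ6→Q] = [14, 11]
r1 m[φ6→A] = [8, 17]
r1 m[φ7→E] = [10, 17]
r1 m[φ7→K] = [9, 18]
r1 m[Q→φ0] = [1, 1]
r1 m[Q→φ2] = [1, 1]
r1 m[Q→φ4] = [1, 1]
r1 m[Q→φ6] = [1, 1]
r1 m[E→φ1] = [1, 1]
r1 m[E→φ3] = [1, 1]
r1 m[E→φ5] = [1, 1]
r1 m[E→φ7] = [1, 1]
r1 m[J→φ4] = [1, 1]
r1 m[A→φ6] = [1, 1]
r1 m[K→φ7] = [1, 1]
r1 m[L→φ5] = [1, 1]
r1 m[R→φ3] = [1, 1]
r1 m[H→φ2] = [1, 1]
r1 m[C→φ0] = [1, 1]
r1 m[C→φ1] = [1, 1]
r2 m[φ0→Q] = [11, 8]
r2 m[φ0→C] = [8, 11]
r2 m[φ1→E] = [11, 8]
r2 m[φ1→C] = [6, 13]
r2 m[φ2→Q] = [5, 10]
r2 m[φ2→H] = [4, 11]
r2 m[φ3→E] = [11, 10]
r2 m[φ3→R] = [15, 6]
r2 m[φ4→Q] = [6, 6]
r2 m[φ4→J] = [5, 7]
r2 m[φ5→E] = [12, 9]
r2 m[φ5→L] = [12, 9]
r2 m[φ6→Q] = [14, 11]
r2 m[φ6→A] = [8, 17]
r2 m[φ7→E] = [10, 17]
r2 m[φ7→K] = [9, 18]
r2 m[Q→φ0] = [420, 660]
r2 m[Q→φ2] = [924, 528]
r2 m[Q→φ4] = [770, 880]
r2 m[Q→φ6] = [330, 480]
r2 m[E→φ1] = [1320, 1530]
r2 m[E→φ3] = [1320, 1224]
r2 m[E→φ5] = [1210, 1360]
r2 m[E→φ7] = [1452, 720]
r2 m[J→φ4] = [1, 1]
r2 m[A→φ6] = [1, 1]
r2 m[K→φ7] = [1, 1]
r2 m[L→φ5] = [1, 1]
r2 m[R→φ3] = [1, 1]
r2 m[H→φ2] = [1, 1]
r2 m[C→φ0] = [6, 13]
r2 m[C→φ1] = [8, 11]
r3 m[φ0→Q] = [101, 90]
r3 m[φ0→C] = [3840, 6060]
r3 m[φ1→E] = [112, 79]
r3 m[φ1→C] = [8550, 18210]
r3 m[φ2→Q] = [5, 10]
r3 m[φ2→H] = [2508, 7392]
r3 m[φ3→E] = [11, 10]
r3 m[φ3→R] = [19224, 7536]
r3 m[φ4→Q] = [6, 6]
r3 m[φ4→J] = [3960, 5940]
r3 m[φ5→E] = [12, 9]
r3 m[φ5→L] = [15270, 11490]
r3 m[φ6→Q] = [14, 11]
r3 m[φ6→A] = [2940, 6960]
r3 m[φ7→E] = [10, 17]
r3 m[φ7→K] = [7212, 19548]
r3 m[Q→φ0] = [420, 660]
r3 m[Q→φ2] = [924, 528]
r3 m[Q→φ4] = [770, 880]
r3 m[Q→φ6] = [330, 480]
r3 m[E→φ1] = [1320, 1530]
r3 m[E→φ3] = [1320, 1224]
r3 m[E→φ5] = [1210, 1360]
r3 m[E→φ7] = [1452, 720]
r3 m[J→φ4] = [1, 1]
r3 m[A→φ6] = [1, 1]
r3 m[K→φ7] = [1, 1]
r3 m[L→φ5] = [1, 1]
r3 m[R→φ3] = [1, 1]
r3 m[H→φ2] = [1, 1]
r3 m[C→φ0] = [6, 13]
r3 m[C→φ1] = [8, 11]
r4 m[φ0→Q] = [101, 90]
r4 m[φ0→C] = [3840, 6060]
r4 m[φ1→E] = [112, 79]
r4 m[φ1→C] = [8550, 18210]
r4 m[φ2→Q] = [5, 10]
r4 m[φ2→H] = [2508, 7392]
r4 m[φ3→E] = [11, 10]
r4 m[φ3→R] = [19224, 7536]
r4 m[φ4→Q] = [6, 6]
r4 m[φ4→J] = [3960, 5940]
r4 m[φ5→E] = [12, 9]
r4 m[φ5→L] = [15270, 11490]
r4 m[φ6→Q] = [14, 11]
r4 m[φ6→A] = [2940, 6960]
r4 m[φ7→E] = [10, 17]
r4 m[φ7→K] = [7212, 19548]
r4 m[Q→φ0] = [420, 660]
r4 m[Q→φ2] = [8484, 5940]
r4 m[Q→φ4] = [7070, 9900]
r4 m[Q→φ6] = [3030, 5400]
r4 m[E→φ1] = [1320, 1530]
r4 m[E→φ3] = [13440, 12087]
r4 m[E→φ5] = [12320, 13430]
r4 m[E→φ7] = [14784, 7110]
r4 m[J→φ4] = [1, 1]
r4 m[A→φ6] = [1, 1]
r4 m[K→φ7] = [1, 1]
r4 m[L→φ5] = [1, 1]
r4 m[R→φ3] = [1, 1]
r4 m[H→φ2] = [1, 1]
r4 m[C→φ0] = [8550, 18210]
r4 m[C→φ1] = [3840, 6060]
r5 m[φ0→Q] = [142350, 126360]
r5 m[φ0→C] = [3840, 6060]
r5 m[φ1→E] = [60000, 41820]
r5 m[φ1→C] = [8550, 18210]
r5 m[φ2→Q] = [5, 10]
r5 m[φ2→H] = [26304, 75516]
r5 m[φ3→E] = [11, 10]
r5 m[φ3→R] = [193482, 75228]
r5 m[φ4→Q] = [6, 6]
r5 m[φ4→J] = [38180, 63640]
r5 m[φ5→E] = [12, 9]
r5 m[φ5→L] = [153390, 115320]
r5 m[φ6→Q] = [14, 11]
r5 m[φ6→A] = [28980, 72840]
r5 m[φ7→E] = [10, 17]
r5 m[φ7→K] = [71664, 197046]
r5 m[Q→φ0] = [420, 660]
r5 m[Q→φ2] = [8484, 5940]
r5 m[Q→φ4] = [7070, 9900]
r5 m[Q→φ6] = [3030, 5400]
r5 m[E→φ1] = [1320, 1530]
r5 m[E→φ3] = [13440, 12087]
r5 m[E→φ5] = [12320, 13430]
r5 m[E→φ7] = [14784, 7110]
r5 m[J→φ4] = [1, 1]
r5 m[A→φ6] = [1, 1]
r5 m[K→φ7] = [1, 1]
r5 m[L→φ5] = [1, 1]
r5 m[R→φ3] = [1, 1]
r5 m[H→φ2] = [1, 1]
r5 m[C→φ0] = [8550, 18210]
r5 m[C→φ1] = [3840, 6060]
r6 m[φ0→Q] = [142350, 126360]
r6 m[φ0→C] = [3840, 6060]
r6 m[φ1→E] = [60000, 41820]
r6 m[φ1→C] = [8550, 18210]
r6 m[φ2→Q] = [5, 10]
r6 m[φ2→H] = [26304, 75516]
r6 m[φ3→E] = [11, 10]
r6 m[φ3→R] = [193482, 75228]
r6 m[φ4→Q] = [6, 6]
r6 m[φ4→J] = [38180, 63640]
r6 m[φ5→E] = [12, 9]
r6 m[φ5→L] = [153390, 115320]
r6 m[φ6→Q] = [14, 11]
r6 m[φ6→A] = [28980, 72840]
r6 m[φ7→E] = [10, 17]
r6 m[φ7→K] = [71664, 197046]
r6 m[Q→φ0] = [420, 660]
r6 m[Q→φ2] = [11957400, 8339760]
r6 m[Q→φ4] = [9964500, 13899600]
r6 m[Q→φ6] = [4270500, 7581600]
r6 m[E→φ1] = [1320, 1530]
r6 m[E→φ3] = [7200000, 6398460]
r6 m[E→φ5] = [6600000, 7109400]
r6 m[E→φ7] = [7920000, 3763800]
r6 m[J→φ4] = [1, 1]
r6 m[A→φ6] = [1, 1]
r6 m[K→φ7] = [1, 1]
r6 m[L→φ5] = [1, 1]
r6 m[R→φ3] = [1, 1]
r6 m[H→φ2] = [1, 1]
r6 m[C→φ0] = [8550, 18210]
r6 m[C→φ1] = [3840, 6060]
r7 m[φ0→Q] = [142350, 126360]
r7 m[φ0→C] = [3840, 6060]
r7 m[φ1→E] = [60000, 41820]
r7 m[φ1→C] = [8550, 18210]
r7 m[φ2→Q] = [5, 10]
r7 m[φ2→H] = [36976680, 106207920]
r7 m[φ3→E] = [11, 10]
r7 m[φ3→R] = [103190760, 39993840]
r7 m[φ4→Q] = [6, 6]
r7 m[φ4→J] = [53757600, 89427000]
r7 m[φ5→E] = [12, 9]
r7 m[φ5→L] = [81747000, 61437600]
r7 m[φ6→Q] = [14, 11]
r7 m[φ6→A] = [40786200, 102398400]
r7 m[φ7→E] = [10, 17]
r7 m[φ7→K] = [38030400, 105154200]
r7 m[Q→φ0] = [420, 660]
r7 m[Q→φ2] = [11957400, 8339760]
r7 m[Q→φ4] = [9964500, 13899600]
r7 m[Q→φ6] = [4270500, 7581600]
r7 m[E→φ1] = [1320, 1530]
r7 m[E→φ3] = [7200000, 6398460]
r7 m[E→φ5] = [6600000, 7109400]
r7 m[E→φ7] = [7920000, 3763800]
r7 m[J→φ4] = [1, 1]
r7 m[A→φ6] = [1, 1]
r7 m[K→φ7] = [1, 1]
r7 m[L→φ5] = [1, 1]
r7 m[R→φ3] = [1, 1]
r7 m[H→φ2] = [1, 1]
r7 m[C→φ0] = [8550, 18210]
r7 m[C→φ1] = [3840, 6060]
r8 m[φ0→Q] = [142350, 126360]
r8 m[φ0→C] = [3840, 6060]
r8 m[φ1→E] = [60000, 41820]
r8 m[φ1→C] = [8550, 18210]
r8 m[φ2→Q] = [5, 10]
r8 m[φ2→H] = [36976680, 106207920]
r8 m[φ3→E] = [11, 10]
r8 m[φ3→R] = [103190760, 39993840]
r8 m[φ4→Q] = [6, 6]
r8 m[φ4→J] = [53757600, 89427000]
r8 m[φ5→E] = [12, 9]
r8 m[φ5→L] = [81747000, 61437600]
r8 m[φ6→Q] = [14, 11]
r8 m[φ6→A] = [40786200, 102398400]
r8 m[φ7→E] = [10, 17]
r8 m[φ7→K] = [38030400, 105154200]
r8 m[Q→φ0] = [420, 660]
r8 m[Q→φ2] = [11957400, 8339760]
r8 m[Q→φ4] = [9964500, 13899600]
r8 m[Q→φ6] = [4270500, 7581600]
r8 m[E→φ1] = [1320, 1530]
r8 m[E→φ3] = [7200000, 6398460]
r8 m[E→φ5] = [6600000, 7109400]
r8 m[E→φ7] = [7920000, 3763800]
r8 m[J→φ4] = [1, 1]
r8 m[A→φ6] = [1, 1]
r8 m[K→φ7] = [1, 1]
r8 m[L→φ5] = [1, 1]
r8 m[R→φ3] = [1, 1]
r8 m[H→φ2] = [1, 1]
r8 m[C→φ0] = [8550, 18210]
r8 m[C→φ1] = [3840, 6060]
fixed point reached at round 8
b[C] = ⊗ incoming = [32832000, 110352600]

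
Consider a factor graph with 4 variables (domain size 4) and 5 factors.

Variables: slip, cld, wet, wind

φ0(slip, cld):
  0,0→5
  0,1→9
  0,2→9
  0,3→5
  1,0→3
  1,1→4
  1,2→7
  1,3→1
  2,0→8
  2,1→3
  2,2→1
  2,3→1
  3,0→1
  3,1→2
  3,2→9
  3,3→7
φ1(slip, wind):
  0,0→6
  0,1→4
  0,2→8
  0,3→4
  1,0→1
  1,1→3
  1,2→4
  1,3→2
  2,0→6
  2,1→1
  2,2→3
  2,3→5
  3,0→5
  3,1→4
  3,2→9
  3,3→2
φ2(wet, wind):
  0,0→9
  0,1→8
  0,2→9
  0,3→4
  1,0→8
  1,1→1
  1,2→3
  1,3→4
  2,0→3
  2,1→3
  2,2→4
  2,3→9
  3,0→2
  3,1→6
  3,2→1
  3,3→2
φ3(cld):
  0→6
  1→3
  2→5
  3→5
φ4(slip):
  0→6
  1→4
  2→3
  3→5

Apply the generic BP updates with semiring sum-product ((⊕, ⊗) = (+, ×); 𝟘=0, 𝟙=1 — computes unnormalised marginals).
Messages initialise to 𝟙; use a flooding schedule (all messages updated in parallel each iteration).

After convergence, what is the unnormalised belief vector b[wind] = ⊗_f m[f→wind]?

init: all messages = 𝟙 over 4 values
r1 m[φ0→slip] = [28, 15, 13, 19]
r1 m[φ0→cld] = [17, 18, 26, 14]
r1 m[φ1→slip] = [22, 10, 15, 20]
r1 m[φ1→wind] = [18, 12, 24, 13]
r1 m[φ2→wet] = [30, 16, 19, 11]
r1 m[φ2→wind] = [22, 18, 17, 19]
r1 m[φ3→cld] = [6, 3, 5, 5]
r1 m[φ4→slip] = [6, 4, 3, 5]
r1 m[slip→φ0] = [1, 1, 1, 1]
r1 m[slip→φ1] = [1, 1, 1, 1]
r1 m[slip→φ4] = [1, 1, 1, 1]
r1 m[cld→φ0] = [1, 1, 1, 1]
r1 m[cld→φ3] = [1, 1, 1, 1]
r1 m[wet→φ2] = [1, 1, 1, 1]
r1 m[wind→φ1] = [1, 1, 1, 1]
r1 m[wind→φ2] = [1, 1, 1, 1]
r2 m[φ0→slip] = [28, 15, 13, 19]
r2 m[φ0→cld] = [17, 18, 26, 14]
r2 m[φ1→slip] = [22, 10, 15, 20]
r2 m[φ1→wind] = [18, 12, 24, 13]
r2 m[φ2→wet] = [30, 16, 19, 11]
r2 m[φ2→wind] = [22, 18, 17, 19]
r2 m[φ3→cld] = [6, 3, 5, 5]
r2 m[φ4→slip] = [6, 4, 3, 5]
r2 m[slip→φ0] = [132, 40, 45, 100]
r2 m[slip→φ1] = [168, 60, 39, 95]
r2 m[slip→φ4] = [616, 150, 195, 380]
r2 m[cld→φ0] = [6, 3, 5, 5]
r2 m[cld→φ3] = [17, 18, 26, 14]
r2 m[wet→φ2] = [1, 1, 1, 1]
r2 m[wind→φ1] = [22, 18, 17, 19]
r2 m[wind→φ2] = [18, 12, 24, 13]
r3 m[φ0→slip] = [127, 70, 67, 92]
r3 m[φ0→cld] = [1240, 1683, 2413, 1445]
r3 m[φ1→slip] = [416, 182, 296, 373]
r3 m[φ1→wind] = [1777, 1271, 2556, 1177]
r3 m[φ2→wet] = [526, 280, 303, 158]
r3 m[φ2→wind] = [22, 18, 17, 19]
r3 m[φ3→cld] = [6, 3, 5, 5]
r3 m[φ4→slip] = [6, 4, 3, 5]
r3 m[slip→φ0] = [132, 40, 45, 100]
r3 m[slip→φ1] = [168, 60, 39, 95]
r3 m[slip→φ4] = [616, 150, 195, 380]
r3 m[cld→φ0] = [6, 3, 5, 5]
r3 m[cld→φ3] = [17, 18, 26, 14]
r3 m[wet→φ2] = [1, 1, 1, 1]
r3 m[wind→φ1] = [22, 18, 17, 19]
r3 m[wind→φ2] = [18, 12, 24, 13]
r4 m[φ0→slip] = [127, 70, 67, 92]
r4 m[φ0→cld] = [1240, 1683, 2413, 1445]
r4 m[φ1→slip] = [416, 182, 296, 373]
r4 m[φ1→wind] = [1777, 1271, 2556, 1177]
r4 m[φ2→wet] = [526, 280, 303, 158]
r4 m[φ2→wind] = [22, 18, 17, 19]
r4 m[φ3→cld] = [6, 3, 5, 5]
r4 m[φ4→slip] = [6, 4, 3, 5]
r4 m[slip→φ0] = [2496, 728, 888, 1865]
r4 m[slip→φ1] = [762, 280, 201, 460]
r4 m[slip→φ4] = [52832, 12740, 19832, 34316]
r4 m[cld→φ0] = [6, 3, 5, 5]
r4 m[cld→φ3] = [1240, 1683, 2413, 1445]
r4 m[wet→φ2] = [1, 1, 1, 1]
r4 m[wind→φ1] = [22, 18, 17, 19]
r4 m[wind→φ2] = [1777, 1271, 2556, 1177]
r5 m[φ0→slip] = [127, 70, 67, 92]
r5 m[φ0→cld] = [23633, 31770, 45233, 27151]
r5 m[φ1→slip] = [416, 182, 296, 373]
r5 m[φ1→wind] = [8358, 5929, 11959, 5533]
r5 m[φ2→wet] = [53873, 27863, 29961, 16090]
r5 m[φ2→wind] = [22, 18, 17, 19]
r5 m[φ3→cld] = [6, 3, 5, 5]
r5 m[φ4→slip] = [6, 4, 3, 5]
r5 m[slip→φ0] = [2496, 728, 888, 1865]
r5 m[slip→φ1] = [762, 280, 201, 460]
r5 m[slip→φ4] = [52832, 12740, 19832, 34316]
r5 m[cld→φ0] = [6, 3, 5, 5]
r5 m[cld→φ3] = [1240, 1683, 2413, 1445]
r5 m[wet→φ2] = [1, 1, 1, 1]
r5 m[wind→φ1] = [22, 18, 17, 19]
r5 m[wind→φ2] = [1777, 1271, 2556, 1177]
r6 m[φ0→slip] = [127, 70, 67, 92]
r6 m[φ0→cld] = [23633, 31770, 45233, 27151]
r6 m[φ1→slip] = [416, 182, 296, 373]
r6 m[φ1→wind] = [8358, 5929, 11959, 5533]
r6 m[φ2→wet] = [53873, 27863, 29961, 16090]
r6 m[φ2→wind] = [22, 18, 17, 19]
r6 m[φ3→cld] = [6, 3, 5, 5]
r6 m[φ4→slip] = [6, 4, 3, 5]
r6 m[slip→φ0] = [2496, 728, 888, 1865]
r6 m[slip→φ1] = [762, 280, 201, 460]
r6 m[slip→φ4] = [52832, 12740, 19832, 34316]
r6 m[cld→φ0] = [6, 3, 5, 5]
r6 m[cld→φ3] = [23633, 31770, 45233, 27151]
r6 m[wet→φ2] = [1, 1, 1, 1]
r6 m[wind→φ1] = [22, 18, 17, 19]
r6 m[wind→φ2] = [8358, 5929, 11959, 5533]
r7 m[φ0→slip] = [127, 70, 67, 92]
r7 m[φ0→cld] = [23633, 31770, 45233, 27151]
r7 m[φ1→slip] = [416, 182, 296, 373]
r7 m[φ1→wind] = [8358, 5929, 11959, 5533]
r7 m[φ2→wet] = [252417, 130802, 140494, 75315]
r7 m[φ2→wind] = [22, 18, 17, 19]
r7 m[φ3→cld] = [6, 3, 5, 5]
r7 m[φ4→slip] = [6, 4, 3, 5]
r7 m[slip→φ0] = [2496, 728, 888, 1865]
r7 m[slip→φ1] = [762, 280, 201, 460]
r7 m[slip→φ4] = [52832, 12740, 19832, 34316]
r7 m[cld→φ0] = [6, 3, 5, 5]
r7 m[cld→φ3] = [23633, 31770, 45233, 27151]
r7 m[wet→φ2] = [1, 1, 1, 1]
r7 m[wind→φ1] = [22, 18, 17, 19]
r7 m[wind→φ2] = [8358, 5929, 11959, 5533]
r8 m[φ0→slip] = [127, 70, 67, 92]
r8 m[φ0→cld] = [23633, 31770, 45233, 27151]
r8 m[φ1→slip] = [416, 182, 296, 373]
r8 m[φ1→wind] = [8358, 5929, 11959, 5533]
r8 m[φ2→wet] = [252417, 130802, 140494, 75315]
r8 m[φ2→wind] = [22, 18, 17, 19]
r8 m[φ3→cld] = [6, 3, 5, 5]
r8 m[φ4→slip] = [6, 4, 3, 5]
r8 m[slip→φ0] = [2496, 728, 888, 1865]
r8 m[slip→φ1] = [762, 280, 201, 460]
r8 m[slip→φ4] = [52832, 12740, 19832, 34316]
r8 m[cld→φ0] = [6, 3, 5, 5]
r8 m[cld→φ3] = [23633, 31770, 45233, 27151]
r8 m[wet→φ2] = [1, 1, 1, 1]
r8 m[wind→φ1] = [22, 18, 17, 19]
r8 m[wind→φ2] = [8358, 5929, 11959, 5533]
fixed point reached at round 8
b[wind] = ⊗ incoming = [183876, 106722, 203303, 105127]

b[wind] = [183876, 106722, 203303, 105127]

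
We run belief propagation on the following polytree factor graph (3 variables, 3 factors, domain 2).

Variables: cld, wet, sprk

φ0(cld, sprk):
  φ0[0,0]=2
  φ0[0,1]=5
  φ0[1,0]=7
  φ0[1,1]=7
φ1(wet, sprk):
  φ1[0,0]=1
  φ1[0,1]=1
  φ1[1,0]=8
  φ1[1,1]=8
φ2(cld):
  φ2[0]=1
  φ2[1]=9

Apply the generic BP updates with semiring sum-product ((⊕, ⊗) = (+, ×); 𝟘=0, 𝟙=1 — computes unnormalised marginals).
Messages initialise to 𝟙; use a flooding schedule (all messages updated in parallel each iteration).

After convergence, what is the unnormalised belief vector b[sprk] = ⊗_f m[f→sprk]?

b[sprk] = [585, 612]

init: all messages = 𝟙 over 2 values
r1 m[φ0→cld] = [7, 14]
r1 m[φ0→sprk] = [9, 12]
r1 m[φ1→wet] = [2, 16]
r1 m[φ1→sprk] = [9, 9]
r1 m[φ2→cld] = [1, 9]
r1 m[cld→φ0] = [1, 1]
r1 m[cld→φ2] = [1, 1]
r1 m[wet→φ1] = [1, 1]
r1 m[sprk→φ0] = [1, 1]
r1 m[sprk→φ1] = [1, 1]
r2 m[φ0→cld] = [7, 14]
r2 m[φ0→sprk] = [9, 12]
r2 m[φ1→wet] = [2, 16]
r2 m[φ1→sprk] = [9, 9]
r2 m[φ2→cld] = [1, 9]
r2 m[cld→φ0] = [1, 9]
r2 m[cld→φ2] = [7, 14]
r2 m[wet→φ1] = [1, 1]
r2 m[sprk→φ0] = [9, 9]
r2 m[sprk→φ1] = [9, 12]
r3 m[φ0→cld] = [63, 126]
r3 m[φ0→sprk] = [65, 68]
r3 m[φ1→wet] = [21, 168]
r3 m[φ1→sprk] = [9, 9]
r3 m[φ2→cld] = [1, 9]
r3 m[cld→φ0] = [1, 9]
r3 m[cld→φ2] = [7, 14]
r3 m[wet→φ1] = [1, 1]
r3 m[sprk→φ0] = [9, 9]
r3 m[sprk→φ1] = [9, 12]
r4 m[φ0→cld] = [63, 126]
r4 m[φ0→sprk] = [65, 68]
r4 m[φ1→wet] = [21, 168]
r4 m[φ1→sprk] = [9, 9]
r4 m[φ2→cld] = [1, 9]
r4 m[cld→φ0] = [1, 9]
r4 m[cld→φ2] = [63, 126]
r4 m[wet→φ1] = [1, 1]
r4 m[sprk→φ0] = [9, 9]
r4 m[sprk→φ1] = [65, 68]
r5 m[φ0→cld] = [63, 126]
r5 m[φ0→sprk] = [65, 68]
r5 m[φ1→wet] = [133, 1064]
r5 m[φ1→sprk] = [9, 9]
r5 m[φ2→cld] = [1, 9]
r5 m[cld→φ0] = [1, 9]
r5 m[cld→φ2] = [63, 126]
r5 m[wet→φ1] = [1, 1]
r5 m[sprk→φ0] = [9, 9]
r5 m[sprk→φ1] = [65, 68]
r6 m[φ0→cld] = [63, 126]
r6 m[φ0→sprk] = [65, 68]
r6 m[φ1→wet] = [133, 1064]
r6 m[φ1→sprk] = [9, 9]
r6 m[φ2→cld] = [1, 9]
r6 m[cld→φ0] = [1, 9]
r6 m[cld→φ2] = [63, 126]
r6 m[wet→φ1] = [1, 1]
r6 m[sprk→φ0] = [9, 9]
r6 m[sprk→φ1] = [65, 68]
fixed point reached at round 6
b[sprk] = ⊗ incoming = [585, 612]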